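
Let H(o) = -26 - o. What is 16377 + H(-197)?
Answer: 16548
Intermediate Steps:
16377 + H(-197) = 16377 + (-26 - 1*(-197)) = 16377 + (-26 + 197) = 16377 + 171 = 16548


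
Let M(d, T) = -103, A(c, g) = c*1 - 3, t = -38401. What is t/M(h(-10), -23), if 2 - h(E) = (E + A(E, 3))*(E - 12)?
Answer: 38401/103 ≈ 372.83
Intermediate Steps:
A(c, g) = -3 + c (A(c, g) = c - 3 = -3 + c)
h(E) = 2 - (-12 + E)*(-3 + 2*E) (h(E) = 2 - (E + (-3 + E))*(E - 12) = 2 - (-3 + 2*E)*(-12 + E) = 2 - (-12 + E)*(-3 + 2*E))
t/M(h(-10), -23) = -38401/(-103) = -38401*(-1/103) = 38401/103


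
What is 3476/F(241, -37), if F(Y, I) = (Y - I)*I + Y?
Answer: -3476/10045 ≈ -0.34604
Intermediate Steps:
F(Y, I) = Y + I*(Y - I) (F(Y, I) = I*(Y - I) + Y = Y + I*(Y - I))
3476/F(241, -37) = 3476/(241 - 1*(-37)² - 37*241) = 3476/(241 - 1*1369 - 8917) = 3476/(241 - 1369 - 8917) = 3476/(-10045) = 3476*(-1/10045) = -3476/10045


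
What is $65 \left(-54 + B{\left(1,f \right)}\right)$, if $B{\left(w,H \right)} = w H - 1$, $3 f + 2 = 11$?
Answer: $-3380$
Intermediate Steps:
$f = 3$ ($f = - \frac{2}{3} + \frac{1}{3} \cdot 11 = - \frac{2}{3} + \frac{11}{3} = 3$)
$B{\left(w,H \right)} = -1 + H w$ ($B{\left(w,H \right)} = H w - 1 = -1 + H w$)
$65 \left(-54 + B{\left(1,f \right)}\right) = 65 \left(-54 + \left(-1 + 3 \cdot 1\right)\right) = 65 \left(-54 + \left(-1 + 3\right)\right) = 65 \left(-54 + 2\right) = 65 \left(-52\right) = -3380$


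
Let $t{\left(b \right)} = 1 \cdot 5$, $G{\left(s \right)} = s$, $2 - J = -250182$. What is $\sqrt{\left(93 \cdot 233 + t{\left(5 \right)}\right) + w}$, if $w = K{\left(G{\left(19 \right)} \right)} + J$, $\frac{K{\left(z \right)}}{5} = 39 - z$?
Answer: $\sqrt{271958} \approx 521.5$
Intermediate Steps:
$J = 250184$ ($J = 2 - -250182 = 2 + 250182 = 250184$)
$K{\left(z \right)} = 195 - 5 z$ ($K{\left(z \right)} = 5 \left(39 - z\right) = 195 - 5 z$)
$w = 250284$ ($w = \left(195 - 95\right) + 250184 = 100 + 250184 = 250284$)
$t{\left(b \right)} = 5$
$\sqrt{\left(93 \cdot 233 + t{\left(5 \right)}\right) + w} = \sqrt{\left(93 \cdot 233 + 5\right) + 250284} = \sqrt{\left(21669 + 5\right) + 250284} = \sqrt{21674 + 250284} = \sqrt{271958}$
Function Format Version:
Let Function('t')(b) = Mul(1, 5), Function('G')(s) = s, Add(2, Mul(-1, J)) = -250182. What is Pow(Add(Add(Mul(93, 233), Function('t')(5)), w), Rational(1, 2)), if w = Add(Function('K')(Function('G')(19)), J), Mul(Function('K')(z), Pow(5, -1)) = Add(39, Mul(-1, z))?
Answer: Pow(271958, Rational(1, 2)) ≈ 521.50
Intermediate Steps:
J = 250184 (J = Add(2, Mul(-1, -250182)) = Add(2, 250182) = 250184)
Function('K')(z) = Add(195, Mul(-5, z)) (Function('K')(z) = Mul(5, Add(39, Mul(-1, z))) = Add(195, Mul(-5, z)))
w = 250284 (w = Add(Add(195, Mul(-5, 19)), 250184) = Add(Add(195, -95), 250184) = Add(100, 250184) = 250284)
Function('t')(b) = 5
Pow(Add(Add(Mul(93, 233), Function('t')(5)), w), Rational(1, 2)) = Pow(Add(Add(Mul(93, 233), 5), 250284), Rational(1, 2)) = Pow(Add(Add(21669, 5), 250284), Rational(1, 2)) = Pow(Add(21674, 250284), Rational(1, 2)) = Pow(271958, Rational(1, 2))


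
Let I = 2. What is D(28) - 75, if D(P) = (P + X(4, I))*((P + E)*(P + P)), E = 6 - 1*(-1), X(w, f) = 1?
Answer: 56765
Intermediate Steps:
E = 7 (E = 6 + 1 = 7)
D(P) = 2*P*(1 + P)*(7 + P) (D(P) = (P + 1)*((P + 7)*(P + P)) = (1 + P)*((7 + P)*(2*P)) = (1 + P)*(2*P*(7 + P)) = 2*P*(1 + P)*(7 + P))
D(28) - 75 = 2*28*(7 + 28**2 + 8*28) - 75 = 2*28*(7 + 784 + 224) - 75 = 2*28*1015 - 75 = 56840 - 75 = 56765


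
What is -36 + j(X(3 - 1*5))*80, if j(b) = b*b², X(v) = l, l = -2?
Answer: -676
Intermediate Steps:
X(v) = -2
j(b) = b³
-36 + j(X(3 - 1*5))*80 = -36 + (-2)³*80 = -36 - 8*80 = -36 - 640 = -676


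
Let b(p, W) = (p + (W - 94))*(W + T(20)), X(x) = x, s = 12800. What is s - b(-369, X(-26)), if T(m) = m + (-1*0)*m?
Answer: 9866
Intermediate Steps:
T(m) = m (T(m) = m + 0*m = m + 0 = m)
b(p, W) = (20 + W)*(-94 + W + p) (b(p, W) = (p + (W - 94))*(W + 20) = (p + (-94 + W))*(20 + W) = (-94 + W + p)*(20 + W) = (20 + W)*(-94 + W + p))
s - b(-369, X(-26)) = 12800 - (-1880 + (-26)**2 - 74*(-26) + 20*(-369) - 26*(-369)) = 12800 - (-1880 + 676 + 1924 - 7380 + 9594) = 12800 - 1*2934 = 12800 - 2934 = 9866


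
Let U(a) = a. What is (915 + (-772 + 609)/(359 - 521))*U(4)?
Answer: 296786/81 ≈ 3664.0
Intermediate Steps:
(915 + (-772 + 609)/(359 - 521))*U(4) = (915 + (-772 + 609)/(359 - 521))*4 = (915 - 163/(-162))*4 = (915 - 163*(-1/162))*4 = (915 + 163/162)*4 = (148393/162)*4 = 296786/81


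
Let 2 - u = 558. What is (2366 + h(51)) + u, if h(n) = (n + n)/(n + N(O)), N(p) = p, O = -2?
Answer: 88792/49 ≈ 1812.1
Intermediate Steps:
u = -556 (u = 2 - 1*558 = 2 - 558 = -556)
h(n) = 2*n/(-2 + n) (h(n) = (n + n)/(n - 2) = (2*n)/(-2 + n) = 2*n/(-2 + n))
(2366 + h(51)) + u = (2366 + 2*51/(-2 + 51)) - 556 = (2366 + 2*51/49) - 556 = (2366 + 2*51*(1/49)) - 556 = (2366 + 102/49) - 556 = 116036/49 - 556 = 88792/49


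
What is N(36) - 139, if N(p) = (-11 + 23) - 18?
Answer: -145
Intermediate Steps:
N(p) = -6 (N(p) = 12 - 18 = -6)
N(36) - 139 = -6 - 139 = -145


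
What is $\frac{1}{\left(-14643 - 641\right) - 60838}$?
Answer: $- \frac{1}{76122} \approx -1.3137 \cdot 10^{-5}$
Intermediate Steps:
$\frac{1}{\left(-14643 - 641\right) - 60838} = \frac{1}{-15284 - 60838} = \frac{1}{-76122} = - \frac{1}{76122}$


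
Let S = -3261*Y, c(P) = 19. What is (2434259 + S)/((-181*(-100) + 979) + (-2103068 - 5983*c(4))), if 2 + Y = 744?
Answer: -14597/2197666 ≈ -0.0066420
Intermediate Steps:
Y = 742 (Y = -2 + 744 = 742)
S = -2419662 (S = -3261*742 = -2419662)
(2434259 + S)/((-181*(-100) + 979) + (-2103068 - 5983*c(4))) = (2434259 - 2419662)/((-181*(-100) + 979) + (-2103068 - 5983*19)) = 14597/((18100 + 979) + (-2103068 - 113677)) = 14597/(19079 - 2216745) = 14597/(-2197666) = 14597*(-1/2197666) = -14597/2197666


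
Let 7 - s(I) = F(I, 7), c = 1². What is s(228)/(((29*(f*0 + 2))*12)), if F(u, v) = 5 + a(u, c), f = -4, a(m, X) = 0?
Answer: 1/348 ≈ 0.0028736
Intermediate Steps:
c = 1
F(u, v) = 5 (F(u, v) = 5 + 0 = 5)
s(I) = 2 (s(I) = 7 - 1*5 = 7 - 5 = 2)
s(228)/(((29*(f*0 + 2))*12)) = 2/(((29*(-4*0 + 2))*12)) = 2/(((29*(0 + 2))*12)) = 2/(((29*2)*12)) = 2/((58*12)) = 2/696 = 2*(1/696) = 1/348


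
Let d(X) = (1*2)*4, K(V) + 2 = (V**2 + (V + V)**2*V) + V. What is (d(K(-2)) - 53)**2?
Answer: 2025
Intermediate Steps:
K(V) = -2 + V + V**2 + 4*V**3 (K(V) = -2 + ((V**2 + (V + V)**2*V) + V) = -2 + ((V**2 + (2*V)**2*V) + V) = -2 + ((V**2 + (4*V**2)*V) + V) = -2 + ((V**2 + 4*V**3) + V) = -2 + (V + V**2 + 4*V**3) = -2 + V + V**2 + 4*V**3)
d(X) = 8 (d(X) = 2*4 = 8)
(d(K(-2)) - 53)**2 = (8 - 53)**2 = (-45)**2 = 2025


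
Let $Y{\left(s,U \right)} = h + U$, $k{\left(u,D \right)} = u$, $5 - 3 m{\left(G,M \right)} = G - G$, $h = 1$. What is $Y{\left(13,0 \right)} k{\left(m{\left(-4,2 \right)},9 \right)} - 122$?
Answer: $- \frac{361}{3} \approx -120.33$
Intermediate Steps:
$m{\left(G,M \right)} = \frac{5}{3}$ ($m{\left(G,M \right)} = \frac{5}{3} - \frac{G - G}{3} = \frac{5}{3} - 0 = \frac{5}{3} + 0 = \frac{5}{3}$)
$Y{\left(s,U \right)} = 1 + U$
$Y{\left(13,0 \right)} k{\left(m{\left(-4,2 \right)},9 \right)} - 122 = \left(1 + 0\right) \frac{5}{3} - 122 = 1 \cdot \frac{5}{3} - 122 = \frac{5}{3} - 122 = - \frac{361}{3}$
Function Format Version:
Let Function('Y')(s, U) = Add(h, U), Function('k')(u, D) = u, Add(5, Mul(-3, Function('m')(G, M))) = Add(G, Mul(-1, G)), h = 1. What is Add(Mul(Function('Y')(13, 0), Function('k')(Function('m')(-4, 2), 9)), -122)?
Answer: Rational(-361, 3) ≈ -120.33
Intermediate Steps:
Function('m')(G, M) = Rational(5, 3) (Function('m')(G, M) = Add(Rational(5, 3), Mul(Rational(-1, 3), Add(G, Mul(-1, G)))) = Add(Rational(5, 3), Mul(Rational(-1, 3), 0)) = Add(Rational(5, 3), 0) = Rational(5, 3))
Function('Y')(s, U) = Add(1, U)
Add(Mul(Function('Y')(13, 0), Function('k')(Function('m')(-4, 2), 9)), -122) = Add(Mul(Add(1, 0), Rational(5, 3)), -122) = Add(Mul(1, Rational(5, 3)), -122) = Add(Rational(5, 3), -122) = Rational(-361, 3)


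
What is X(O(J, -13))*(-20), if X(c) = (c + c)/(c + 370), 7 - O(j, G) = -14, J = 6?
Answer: -840/391 ≈ -2.1483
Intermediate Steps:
O(j, G) = 21 (O(j, G) = 7 - 1*(-14) = 7 + 14 = 21)
X(c) = 2*c/(370 + c) (X(c) = (2*c)/(370 + c) = 2*c/(370 + c))
X(O(J, -13))*(-20) = (2*21/(370 + 21))*(-20) = (2*21/391)*(-20) = (2*21*(1/391))*(-20) = (42/391)*(-20) = -840/391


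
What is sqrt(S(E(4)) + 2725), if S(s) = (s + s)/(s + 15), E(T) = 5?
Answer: sqrt(10902)/2 ≈ 52.206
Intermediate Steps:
S(s) = 2*s/(15 + s) (S(s) = (2*s)/(15 + s) = 2*s/(15 + s))
sqrt(S(E(4)) + 2725) = sqrt(2*5/(15 + 5) + 2725) = sqrt(2*5/20 + 2725) = sqrt(2*5*(1/20) + 2725) = sqrt(1/2 + 2725) = sqrt(5451/2) = sqrt(10902)/2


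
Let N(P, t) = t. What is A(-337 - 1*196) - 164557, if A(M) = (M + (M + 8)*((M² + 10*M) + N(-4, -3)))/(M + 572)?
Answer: -152765156/39 ≈ -3.9171e+6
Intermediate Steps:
A(M) = (M + (8 + M)*(-3 + M² + 10*M))/(572 + M) (A(M) = (M + (M + 8)*((M² + 10*M) - 3))/(M + 572) = (M + (8 + M)*(-3 + M² + 10*M))/(572 + M))
A(-337 - 1*196) - 164557 = (-24 + (-337 - 1*196)³ + 18*(-337 - 1*196)² + 78*(-337 - 1*196))/(572 + (-337 - 1*196)) - 164557 = (-24 + (-337 - 196)³ + 18*(-337 - 196)² + 78*(-337 - 196))/(572 + (-337 - 196)) - 164557 = (-24 + (-533)³ + 18*(-533)² + 78*(-533))/(572 - 533) - 164557 = (-24 - 151419437 + 18*284089 - 41574)/39 - 164557 = (-24 - 151419437 + 5113602 - 41574)/39 - 164557 = (1/39)*(-146347433) - 164557 = -146347433/39 - 164557 = -152765156/39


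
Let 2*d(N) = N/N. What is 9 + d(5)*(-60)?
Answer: -21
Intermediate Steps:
d(N) = ½ (d(N) = (N/N)/2 = (½)*1 = ½)
9 + d(5)*(-60) = 9 + (½)*(-60) = 9 - 30 = -21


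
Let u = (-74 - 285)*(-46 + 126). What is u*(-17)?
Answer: 488240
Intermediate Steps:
u = -28720 (u = -359*80 = -28720)
u*(-17) = -28720*(-17) = 488240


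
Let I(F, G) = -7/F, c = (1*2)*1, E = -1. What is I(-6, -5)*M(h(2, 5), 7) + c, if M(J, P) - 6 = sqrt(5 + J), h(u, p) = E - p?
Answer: 9 + 7*I/6 ≈ 9.0 + 1.1667*I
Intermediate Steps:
c = 2 (c = 2*1 = 2)
h(u, p) = -1 - p
M(J, P) = 6 + sqrt(5 + J)
I(-6, -5)*M(h(2, 5), 7) + c = (-7/(-6))*(6 + sqrt(5 + (-1 - 1*5))) + 2 = (-7*(-1/6))*(6 + sqrt(5 + (-1 - 5))) + 2 = 7*(6 + sqrt(5 - 6))/6 + 2 = 7*(6 + sqrt(-1))/6 + 2 = 7*(6 + I)/6 + 2 = (7 + 7*I/6) + 2 = 9 + 7*I/6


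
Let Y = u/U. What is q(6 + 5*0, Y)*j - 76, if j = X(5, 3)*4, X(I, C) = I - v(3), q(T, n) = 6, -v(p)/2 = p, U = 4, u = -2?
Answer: 188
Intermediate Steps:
v(p) = -2*p
Y = -½ (Y = -2/4 = -2*¼ = -½ ≈ -0.50000)
X(I, C) = 6 + I (X(I, C) = I - (-2)*3 = I - 1*(-6) = I + 6 = 6 + I)
j = 44 (j = (6 + 5)*4 = 11*4 = 44)
q(6 + 5*0, Y)*j - 76 = 6*44 - 76 = 264 - 76 = 188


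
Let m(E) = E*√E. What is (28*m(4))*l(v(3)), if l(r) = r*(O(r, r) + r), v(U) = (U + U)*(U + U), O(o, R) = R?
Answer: 580608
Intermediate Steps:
m(E) = E^(3/2)
v(U) = 4*U² (v(U) = (2*U)*(2*U) = 4*U²)
l(r) = 2*r² (l(r) = r*(r + r) = r*(2*r) = 2*r²)
(28*m(4))*l(v(3)) = (28*4^(3/2))*(2*(4*3²)²) = (28*8)*(2*(4*9)²) = 224*(2*36²) = 224*(2*1296) = 224*2592 = 580608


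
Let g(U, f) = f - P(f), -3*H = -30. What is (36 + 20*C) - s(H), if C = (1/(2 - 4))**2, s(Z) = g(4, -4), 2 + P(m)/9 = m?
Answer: -9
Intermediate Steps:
H = 10 (H = -1/3*(-30) = 10)
P(m) = -18 + 9*m
g(U, f) = 18 - 8*f (g(U, f) = f - (-18 + 9*f) = f + (18 - 9*f) = 18 - 8*f)
s(Z) = 50 (s(Z) = 18 - 8*(-4) = 18 + 32 = 50)
C = 1/4 (C = (1/(-2))**2 = (-1/2)**2 = 1/4 ≈ 0.25000)
(36 + 20*C) - s(H) = (36 + 20*(1/4)) - 1*50 = (36 + 5) - 50 = 41 - 50 = -9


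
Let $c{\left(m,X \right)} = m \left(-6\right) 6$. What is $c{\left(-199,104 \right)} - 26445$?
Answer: $-19281$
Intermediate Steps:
$c{\left(m,X \right)} = - 36 m$ ($c{\left(m,X \right)} = - 6 m 6 = - 36 m$)
$c{\left(-199,104 \right)} - 26445 = \left(-36\right) \left(-199\right) - 26445 = 7164 - 26445 = -19281$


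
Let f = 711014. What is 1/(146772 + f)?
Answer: 1/857786 ≈ 1.1658e-6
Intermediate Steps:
1/(146772 + f) = 1/(146772 + 711014) = 1/857786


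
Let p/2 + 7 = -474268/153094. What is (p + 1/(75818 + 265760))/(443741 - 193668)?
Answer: -528054234681/6538601505795118 ≈ -8.0760e-5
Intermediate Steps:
p = -1545926/76547 (p = -14 + 2*(-474268/153094) = -14 + 2*(-474268*1/153094) = -14 + 2*(-237134/76547) = -14 - 474268/76547 = -1545926/76547 ≈ -20.196)
(p + 1/(75818 + 265760))/(443741 - 193668) = (-1545926/76547 + 1/(75818 + 265760))/(443741 - 193668) = (-1545926/76547 + 1/341578)/250073 = (-1545926/76547 + 1/341578)*(1/250073) = -528054234681/26146771166*1/250073 = -528054234681/6538601505795118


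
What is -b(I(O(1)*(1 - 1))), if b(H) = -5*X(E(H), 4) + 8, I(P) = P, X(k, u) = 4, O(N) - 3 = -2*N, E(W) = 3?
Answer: 12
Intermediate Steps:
O(N) = 3 - 2*N
b(H) = -12 (b(H) = -5*4 + 8 = -20 + 8 = -12)
-b(I(O(1)*(1 - 1))) = -1*(-12) = 12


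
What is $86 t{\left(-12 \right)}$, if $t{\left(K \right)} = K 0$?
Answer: $0$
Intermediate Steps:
$t{\left(K \right)} = 0$
$86 t{\left(-12 \right)} = 86 \cdot 0 = 0$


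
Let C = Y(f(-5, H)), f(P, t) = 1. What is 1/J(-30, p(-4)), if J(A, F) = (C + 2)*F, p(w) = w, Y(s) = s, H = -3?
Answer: -1/12 ≈ -0.083333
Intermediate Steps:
C = 1
J(A, F) = 3*F (J(A, F) = (1 + 2)*F = 3*F)
1/J(-30, p(-4)) = 1/(3*(-4)) = 1/(-12) = -1/12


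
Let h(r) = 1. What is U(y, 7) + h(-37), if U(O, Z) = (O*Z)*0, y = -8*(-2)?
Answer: 1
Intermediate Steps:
y = 16
U(O, Z) = 0
U(y, 7) + h(-37) = 0 + 1 = 1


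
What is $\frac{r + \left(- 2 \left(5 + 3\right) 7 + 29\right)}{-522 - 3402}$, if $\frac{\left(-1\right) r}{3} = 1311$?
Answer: $\frac{1004}{981} \approx 1.0234$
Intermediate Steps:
$r = -3933$ ($r = \left(-3\right) 1311 = -3933$)
$\frac{r + \left(- 2 \left(5 + 3\right) 7 + 29\right)}{-522 - 3402} = \frac{-3933 + \left(- 2 \left(5 + 3\right) 7 + 29\right)}{-522 - 3402} = \frac{-3933 + \left(\left(-2\right) 8 \cdot 7 + 29\right)}{-3924} = \left(-3933 + \left(\left(-16\right) 7 + 29\right)\right) \left(- \frac{1}{3924}\right) = \left(-3933 + \left(-112 + 29\right)\right) \left(- \frac{1}{3924}\right) = \left(-3933 - 83\right) \left(- \frac{1}{3924}\right) = \left(-4016\right) \left(- \frac{1}{3924}\right) = \frac{1004}{981}$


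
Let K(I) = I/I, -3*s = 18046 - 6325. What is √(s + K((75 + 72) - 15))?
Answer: 3*I*√434 ≈ 62.498*I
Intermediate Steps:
s = -3907 (s = -(18046 - 6325)/3 = -⅓*11721 = -3907)
K(I) = 1
√(s + K((75 + 72) - 15)) = √(-3907 + 1) = √(-3906) = 3*I*√434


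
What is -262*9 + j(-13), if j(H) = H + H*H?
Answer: -2202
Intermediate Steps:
j(H) = H + H**2
-262*9 + j(-13) = -262*9 - 13*(1 - 13) = -2358 - 13*(-12) = -2358 + 156 = -2202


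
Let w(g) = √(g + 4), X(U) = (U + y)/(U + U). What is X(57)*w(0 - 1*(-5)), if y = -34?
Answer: 23/38 ≈ 0.60526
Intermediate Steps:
X(U) = (-34 + U)/(2*U) (X(U) = (U - 34)/(U + U) = (-34 + U)/((2*U)) = (-34 + U)*(1/(2*U)) = (-34 + U)/(2*U))
w(g) = √(4 + g)
X(57)*w(0 - 1*(-5)) = ((½)*(-34 + 57)/57)*√(4 + (0 - 1*(-5))) = ((½)*(1/57)*23)*√(4 + (0 + 5)) = 23*√(4 + 5)/114 = 23*√9/114 = (23/114)*3 = 23/38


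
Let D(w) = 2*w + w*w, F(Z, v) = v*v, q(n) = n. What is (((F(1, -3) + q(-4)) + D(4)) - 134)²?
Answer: 11025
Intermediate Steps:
F(Z, v) = v²
D(w) = w² + 2*w (D(w) = 2*w + w² = w² + 2*w)
(((F(1, -3) + q(-4)) + D(4)) - 134)² = ((((-3)² - 4) + 4*(2 + 4)) - 134)² = (((9 - 4) + 4*6) - 134)² = ((5 + 24) - 134)² = (29 - 134)² = (-105)² = 11025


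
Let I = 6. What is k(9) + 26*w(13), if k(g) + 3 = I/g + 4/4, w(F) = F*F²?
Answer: 171362/3 ≈ 57121.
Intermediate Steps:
w(F) = F³
k(g) = -2 + 6/g (k(g) = -3 + (6/g + 4/4) = -3 + (6/g + 4*(¼)) = -3 + (6/g + 1) = -3 + (1 + 6/g) = -2 + 6/g)
k(9) + 26*w(13) = (-2 + 6/9) + 26*13³ = (-2 + 6*(⅑)) + 26*2197 = (-2 + ⅔) + 57122 = -4/3 + 57122 = 171362/3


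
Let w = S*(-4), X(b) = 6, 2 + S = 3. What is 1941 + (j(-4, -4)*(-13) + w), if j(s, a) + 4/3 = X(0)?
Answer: 5629/3 ≈ 1876.3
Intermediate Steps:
S = 1 (S = -2 + 3 = 1)
j(s, a) = 14/3 (j(s, a) = -4/3 + 6 = 14/3)
w = -4 (w = 1*(-4) = -4)
1941 + (j(-4, -4)*(-13) + w) = 1941 + ((14/3)*(-13) - 4) = 1941 + (-182/3 - 4) = 1941 - 194/3 = 5629/3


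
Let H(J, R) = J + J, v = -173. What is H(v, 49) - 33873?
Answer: -34219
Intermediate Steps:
H(J, R) = 2*J
H(v, 49) - 33873 = 2*(-173) - 33873 = -346 - 33873 = -34219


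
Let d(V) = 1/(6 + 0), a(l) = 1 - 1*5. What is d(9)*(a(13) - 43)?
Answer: -47/6 ≈ -7.8333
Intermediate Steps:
a(l) = -4 (a(l) = 1 - 5 = -4)
d(V) = ⅙ (d(V) = 1/6 = ⅙)
d(9)*(a(13) - 43) = (-4 - 43)/6 = (⅙)*(-47) = -47/6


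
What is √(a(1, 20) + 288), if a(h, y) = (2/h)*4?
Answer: 2*√74 ≈ 17.205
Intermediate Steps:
a(h, y) = 8/h
√(a(1, 20) + 288) = √(8/1 + 288) = √(8*1 + 288) = √(8 + 288) = √296 = 2*√74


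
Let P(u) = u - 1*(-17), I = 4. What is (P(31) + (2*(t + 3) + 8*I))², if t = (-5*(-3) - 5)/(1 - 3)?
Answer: 5776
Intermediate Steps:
t = -5 (t = (15 - 5)/(-2) = 10*(-½) = -5)
P(u) = 17 + u (P(u) = u + 17 = 17 + u)
(P(31) + (2*(t + 3) + 8*I))² = ((17 + 31) + (2*(-5 + 3) + 8*4))² = (48 + (2*(-2) + 32))² = (48 + (-4 + 32))² = (48 + 28)² = 76² = 5776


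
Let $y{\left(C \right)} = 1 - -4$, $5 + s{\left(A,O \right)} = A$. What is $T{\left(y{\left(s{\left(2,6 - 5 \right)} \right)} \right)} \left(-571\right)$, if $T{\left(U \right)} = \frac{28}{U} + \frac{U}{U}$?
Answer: $- \frac{18843}{5} \approx -3768.6$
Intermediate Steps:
$s{\left(A,O \right)} = -5 + A$
$y{\left(C \right)} = 5$ ($y{\left(C \right)} = 1 + 4 = 5$)
$T{\left(U \right)} = 1 + \frac{28}{U}$ ($T{\left(U \right)} = \frac{28}{U} + 1 = 1 + \frac{28}{U}$)
$T{\left(y{\left(s{\left(2,6 - 5 \right)} \right)} \right)} \left(-571\right) = \frac{28 + 5}{5} \left(-571\right) = \frac{1}{5} \cdot 33 \left(-571\right) = \frac{33}{5} \left(-571\right) = - \frac{18843}{5}$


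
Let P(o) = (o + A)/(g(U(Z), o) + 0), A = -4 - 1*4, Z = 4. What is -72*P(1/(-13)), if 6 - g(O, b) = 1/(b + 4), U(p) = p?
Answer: 385560/3809 ≈ 101.22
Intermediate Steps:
A = -8 (A = -4 - 4 = -8)
g(O, b) = 6 - 1/(4 + b) (g(O, b) = 6 - 1/(b + 4) = 6 - 1/(4 + b))
P(o) = (-8 + o)*(4 + o)/(23 + 6*o) (P(o) = (o - 8)/((23 + 6*o)/(4 + o) + 0) = (-8 + o)/(((23 + 6*o)/(4 + o))) = (-8 + o)*((4 + o)/(23 + 6*o)) = (-8 + o)*(4 + o)/(23 + 6*o))
-72*P(1/(-13)) = -72*(-8 + 1/(-13))*(4 + 1/(-13))/(23 + 6/(-13)) = -72*(-8 - 1/13)*(4 - 1/13)/(23 + 6*(-1/13)) = -72*(-105)*51/((23 - 6/13)*13*13) = -72*(-105)*51/(293/13*13*13) = -936*(-105)*51/(293*13*13) = -72*(-5355/3809) = 385560/3809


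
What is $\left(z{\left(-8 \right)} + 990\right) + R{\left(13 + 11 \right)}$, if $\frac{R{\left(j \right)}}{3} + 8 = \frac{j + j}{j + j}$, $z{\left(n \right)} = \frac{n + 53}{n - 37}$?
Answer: $968$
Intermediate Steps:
$z{\left(n \right)} = \frac{53 + n}{-37 + n}$
$R{\left(j \right)} = -21$ ($R{\left(j \right)} = -24 + 3 \frac{j + j}{j + j} = -24 + 3 \frac{2 j}{2 j} = -24 + 3 \cdot 2 j \frac{1}{2 j} = -24 + 3 \cdot 1 = -24 + 3 = -21$)
$\left(z{\left(-8 \right)} + 990\right) + R{\left(13 + 11 \right)} = \left(\frac{53 - 8}{-37 - 8} + 990\right) - 21 = \left(\frac{1}{-45} \cdot 45 + 990\right) - 21 = \left(\left(- \frac{1}{45}\right) 45 + 990\right) - 21 = \left(-1 + 990\right) - 21 = 989 - 21 = 968$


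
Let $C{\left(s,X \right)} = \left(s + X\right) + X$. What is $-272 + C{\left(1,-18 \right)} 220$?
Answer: $-7972$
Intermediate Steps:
$C{\left(s,X \right)} = s + 2 X$ ($C{\left(s,X \right)} = \left(X + s\right) + X = s + 2 X$)
$-272 + C{\left(1,-18 \right)} 220 = -272 + \left(1 + 2 \left(-18\right)\right) 220 = -272 + \left(1 - 36\right) 220 = -272 - 7700 = -7972$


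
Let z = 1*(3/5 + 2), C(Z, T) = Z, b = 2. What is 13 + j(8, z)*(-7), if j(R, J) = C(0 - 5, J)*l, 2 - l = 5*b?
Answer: -267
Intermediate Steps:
l = -8 (l = 2 - 5*2 = 2 - 1*10 = 2 - 10 = -8)
z = 13/5 (z = 1*(3*(⅕) + 2) = 1*(⅗ + 2) = 1*(13/5) = 13/5 ≈ 2.6000)
j(R, J) = 40 (j(R, J) = (0 - 5)*(-8) = -5*(-8) = 40)
13 + j(8, z)*(-7) = 13 + 40*(-7) = 13 - 280 = -267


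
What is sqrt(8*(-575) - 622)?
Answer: I*sqrt(5222) ≈ 72.263*I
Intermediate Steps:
sqrt(8*(-575) - 622) = sqrt(-4600 - 622) = sqrt(-5222) = I*sqrt(5222)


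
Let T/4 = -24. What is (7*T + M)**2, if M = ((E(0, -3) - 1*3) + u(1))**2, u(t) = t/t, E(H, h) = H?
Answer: 446224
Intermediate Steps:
T = -96 (T = 4*(-24) = -96)
u(t) = 1
M = 4 (M = ((0 - 1*3) + 1)**2 = ((0 - 3) + 1)**2 = (-3 + 1)**2 = (-2)**2 = 4)
(7*T + M)**2 = (7*(-96) + 4)**2 = (-672 + 4)**2 = (-668)**2 = 446224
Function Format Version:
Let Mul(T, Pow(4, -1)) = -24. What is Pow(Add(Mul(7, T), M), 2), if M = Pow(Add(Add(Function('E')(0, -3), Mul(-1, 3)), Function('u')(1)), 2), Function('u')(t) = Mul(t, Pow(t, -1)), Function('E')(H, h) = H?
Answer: 446224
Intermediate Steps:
T = -96 (T = Mul(4, -24) = -96)
Function('u')(t) = 1
M = 4 (M = Pow(Add(Add(0, Mul(-1, 3)), 1), 2) = Pow(Add(Add(0, -3), 1), 2) = Pow(Add(-3, 1), 2) = Pow(-2, 2) = 4)
Pow(Add(Mul(7, T), M), 2) = Pow(Add(Mul(7, -96), 4), 2) = Pow(Add(-672, 4), 2) = Pow(-668, 2) = 446224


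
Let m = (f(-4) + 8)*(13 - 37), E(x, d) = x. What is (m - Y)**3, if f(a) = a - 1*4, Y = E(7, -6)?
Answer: -343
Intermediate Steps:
Y = 7
f(a) = -4 + a (f(a) = a - 4 = -4 + a)
m = 0 (m = ((-4 - 4) + 8)*(13 - 37) = (-8 + 8)*(-24) = 0*(-24) = 0)
(m - Y)**3 = (0 - 1*7)**3 = (0 - 7)**3 = (-7)**3 = -343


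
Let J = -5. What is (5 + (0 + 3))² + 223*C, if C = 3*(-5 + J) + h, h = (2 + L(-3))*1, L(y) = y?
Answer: -6849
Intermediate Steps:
h = -1 (h = (2 - 3)*1 = -1*1 = -1)
C = -31 (C = 3*(-5 - 5) - 1 = 3*(-10) - 1 = -30 - 1 = -31)
(5 + (0 + 3))² + 223*C = (5 + (0 + 3))² + 223*(-31) = (5 + 3)² - 6913 = 8² - 6913 = 64 - 6913 = -6849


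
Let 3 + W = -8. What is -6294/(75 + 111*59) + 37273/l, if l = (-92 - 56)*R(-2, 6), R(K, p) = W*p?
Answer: 429205/149776 ≈ 2.8656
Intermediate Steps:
W = -11 (W = -3 - 8 = -11)
R(K, p) = -11*p
l = 9768 (l = (-92 - 56)*(-11*6) = -148*(-66) = 9768)
-6294/(75 + 111*59) + 37273/l = -6294/(75 + 111*59) + 37273/9768 = -6294/(75 + 6549) + 37273*(1/9768) = -6294/6624 + 37273/9768 = -6294*1/6624 + 37273/9768 = -1049/1104 + 37273/9768 = 429205/149776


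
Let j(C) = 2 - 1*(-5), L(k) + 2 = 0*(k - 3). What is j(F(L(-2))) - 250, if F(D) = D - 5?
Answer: -243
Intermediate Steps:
L(k) = -2 (L(k) = -2 + 0*(k - 3) = -2 + 0*(-3 + k) = -2 + 0 = -2)
F(D) = -5 + D
j(C) = 7 (j(C) = 2 + 5 = 7)
j(F(L(-2))) - 250 = 7 - 250 = -243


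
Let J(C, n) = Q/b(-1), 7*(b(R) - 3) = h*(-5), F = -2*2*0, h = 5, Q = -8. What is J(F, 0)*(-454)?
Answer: -6356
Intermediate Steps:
F = 0 (F = -4*0 = 0)
b(R) = -4/7 (b(R) = 3 + (5*(-5))/7 = 3 + (⅐)*(-25) = 3 - 25/7 = -4/7)
J(C, n) = 14 (J(C, n) = -8/(-4/7) = -8*(-7/4) = 14)
J(F, 0)*(-454) = 14*(-454) = -6356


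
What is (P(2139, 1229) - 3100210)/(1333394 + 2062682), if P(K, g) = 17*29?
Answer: -3099717/3396076 ≈ -0.91273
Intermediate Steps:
P(K, g) = 493
(P(2139, 1229) - 3100210)/(1333394 + 2062682) = (493 - 3100210)/(1333394 + 2062682) = -3099717/3396076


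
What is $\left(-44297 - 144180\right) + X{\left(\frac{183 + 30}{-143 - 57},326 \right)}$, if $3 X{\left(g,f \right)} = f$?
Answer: $- \frac{565105}{3} \approx -1.8837 \cdot 10^{5}$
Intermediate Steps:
$X{\left(g,f \right)} = \frac{f}{3}$
$\left(-44297 - 144180\right) + X{\left(\frac{183 + 30}{-143 - 57},326 \right)} = \left(-44297 - 144180\right) + \frac{1}{3} \cdot 326 = -188477 + \frac{326}{3} = - \frac{565105}{3}$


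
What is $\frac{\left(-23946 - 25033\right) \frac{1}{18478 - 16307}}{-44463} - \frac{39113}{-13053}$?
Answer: $\frac{1258728288812}{419998431723} \approx 2.997$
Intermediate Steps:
$\frac{\left(-23946 - 25033\right) \frac{1}{18478 - 16307}}{-44463} - \frac{39113}{-13053} = - \frac{48979}{2171} \left(- \frac{1}{44463}\right) - - \frac{39113}{13053} = \left(-48979\right) \frac{1}{2171} \left(- \frac{1}{44463}\right) + \frac{39113}{13053} = \left(- \frac{48979}{2171}\right) \left(- \frac{1}{44463}\right) + \frac{39113}{13053} = \frac{48979}{96529173} + \frac{39113}{13053} = \frac{1258728288812}{419998431723}$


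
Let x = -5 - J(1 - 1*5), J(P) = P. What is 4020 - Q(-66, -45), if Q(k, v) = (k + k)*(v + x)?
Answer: -2052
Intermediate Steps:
x = -1 (x = -5 - (1 - 1*5) = -5 - (1 - 5) = -5 - 1*(-4) = -5 + 4 = -1)
Q(k, v) = 2*k*(-1 + v) (Q(k, v) = (k + k)*(v - 1) = (2*k)*(-1 + v) = 2*k*(-1 + v))
4020 - Q(-66, -45) = 4020 - 2*(-66)*(-1 - 45) = 4020 - 2*(-66)*(-46) = 4020 - 1*6072 = 4020 - 6072 = -2052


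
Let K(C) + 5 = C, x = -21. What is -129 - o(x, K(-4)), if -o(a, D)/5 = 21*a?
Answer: -2334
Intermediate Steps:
K(C) = -5 + C
o(a, D) = -105*a
-129 - o(x, K(-4)) = -129 - (-105)*(-21) = -129 - 1*2205 = -129 - 2205 = -2334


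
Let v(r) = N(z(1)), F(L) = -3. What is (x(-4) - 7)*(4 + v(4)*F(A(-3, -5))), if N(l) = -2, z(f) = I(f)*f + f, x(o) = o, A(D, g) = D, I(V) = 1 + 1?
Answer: -110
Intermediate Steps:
I(V) = 2
z(f) = 3*f (z(f) = 2*f + f = 3*f)
v(r) = -2
(x(-4) - 7)*(4 + v(4)*F(A(-3, -5))) = (-4 - 7)*(4 - 2*(-3)) = -11*(4 + 6) = -11*10 = -110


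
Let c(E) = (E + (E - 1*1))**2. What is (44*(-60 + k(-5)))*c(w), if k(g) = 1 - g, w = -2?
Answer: -59400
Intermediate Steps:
c(E) = (-1 + 2*E)**2 (c(E) = (E + (E - 1))**2 = (E + (-1 + E))**2 = (-1 + 2*E)**2)
(44*(-60 + k(-5)))*c(w) = (44*(-60 + (1 - 1*(-5))))*(-1 + 2*(-2))**2 = (44*(-60 + (1 + 5)))*(-1 - 4)**2 = (44*(-60 + 6))*(-5)**2 = (44*(-54))*25 = -2376*25 = -59400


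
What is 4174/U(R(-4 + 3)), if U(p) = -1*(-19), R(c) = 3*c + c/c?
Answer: 4174/19 ≈ 219.68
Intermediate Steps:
R(c) = 1 + 3*c (R(c) = 3*c + 1 = 1 + 3*c)
U(p) = 19
4174/U(R(-4 + 3)) = 4174/19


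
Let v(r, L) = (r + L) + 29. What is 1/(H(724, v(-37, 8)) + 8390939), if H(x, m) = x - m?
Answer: 1/8391663 ≈ 1.1917e-7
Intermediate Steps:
v(r, L) = 29 + L + r (v(r, L) = (L + r) + 29 = 29 + L + r)
1/(H(724, v(-37, 8)) + 8390939) = 1/((724 - (29 + 8 - 37)) + 8390939) = 1/((724 - 1*0) + 8390939) = 1/((724 + 0) + 8390939) = 1/(724 + 8390939) = 1/8391663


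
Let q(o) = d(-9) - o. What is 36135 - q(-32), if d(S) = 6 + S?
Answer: 36106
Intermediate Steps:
q(o) = -3 - o (q(o) = (6 - 9) - o = -3 - o)
36135 - q(-32) = 36135 - (-3 - 1*(-32)) = 36135 - (-3 + 32) = 36135 - 1*29 = 36135 - 29 = 36106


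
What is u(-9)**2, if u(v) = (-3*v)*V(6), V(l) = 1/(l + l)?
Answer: 81/16 ≈ 5.0625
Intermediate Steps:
V(l) = 1/(2*l)
u(v) = -v/4 (u(v) = (-3*v)*((1/2)/6) = (-3*v)*((1/2)*(1/6)) = -3*v*(1/12) = -v/4)
u(-9)**2 = (-1/4*(-9))**2 = (9/4)**2 = 81/16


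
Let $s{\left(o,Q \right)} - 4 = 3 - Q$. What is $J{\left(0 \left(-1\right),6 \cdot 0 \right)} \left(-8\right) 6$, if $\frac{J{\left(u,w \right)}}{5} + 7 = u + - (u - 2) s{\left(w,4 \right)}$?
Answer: $240$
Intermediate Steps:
$s{\left(o,Q \right)} = 7 - Q$ ($s{\left(o,Q \right)} = 4 - \left(-3 + Q\right) = 7 - Q$)
$J{\left(u,w \right)} = -5 - 10 u$ ($J{\left(u,w \right)} = -35 + 5 \left(u + - (u - 2) \left(7 - 4\right)\right) = -35 + 5 \left(u + - (-2 + u) \left(7 - 4\right)\right) = -35 + 5 \left(u + \left(2 - u\right) 3\right) = -35 + 5 \left(u - \left(-6 + 3 u\right)\right) = -35 + 5 \left(6 - 2 u\right) = -35 - \left(-30 + 10 u\right) = -5 - 10 u$)
$J{\left(0 \left(-1\right),6 \cdot 0 \right)} \left(-8\right) 6 = \left(-5 - 10 \cdot 0 \left(-1\right)\right) \left(-8\right) 6 = \left(-5 - 0\right) \left(-8\right) 6 = \left(-5 + 0\right) \left(-8\right) 6 = \left(-5\right) \left(-8\right) 6 = 40 \cdot 6 = 240$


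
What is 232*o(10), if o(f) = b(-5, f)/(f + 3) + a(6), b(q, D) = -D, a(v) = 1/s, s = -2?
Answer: -3828/13 ≈ -294.46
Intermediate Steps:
a(v) = -½ (a(v) = 1/(-2) = -½)
o(f) = -½ - f/(3 + f) (o(f) = (-f)/(f + 3) - ½ = (-f)/(3 + f) - ½ = -f/(3 + f) - ½ = -½ - f/(3 + f))
232*o(10) = 232*(3*(-1 - 1*10)/(2*(3 + 10))) = 232*((3/2)*(-1 - 10)/13) = 232*((3/2)*(1/13)*(-11)) = 232*(-33/26) = -3828/13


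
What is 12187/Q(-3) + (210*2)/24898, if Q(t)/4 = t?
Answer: -151713443/149388 ≈ -1015.6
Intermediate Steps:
Q(t) = 4*t
12187/Q(-3) + (210*2)/24898 = 12187/((4*(-3))) + (210*2)/24898 = 12187/(-12) + 420*(1/24898) = 12187*(-1/12) + 210/12449 = -12187/12 + 210/12449 = -151713443/149388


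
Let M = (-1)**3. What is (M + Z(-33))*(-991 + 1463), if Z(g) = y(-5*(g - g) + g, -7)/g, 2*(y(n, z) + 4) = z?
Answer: -4012/11 ≈ -364.73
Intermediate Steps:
y(n, z) = -4 + z/2
M = -1
Z(g) = -15/(2*g) (Z(g) = (-4 + (1/2)*(-7))/g = (-4 - 7/2)/g = -15/(2*g))
(M + Z(-33))*(-991 + 1463) = (-1 - 15/2/(-33))*(-991 + 1463) = (-1 - 15/2*(-1/33))*472 = (-1 + 5/22)*472 = -17/22*472 = -4012/11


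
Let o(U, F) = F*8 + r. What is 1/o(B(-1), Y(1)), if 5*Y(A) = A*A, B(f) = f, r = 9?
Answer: 5/53 ≈ 0.094340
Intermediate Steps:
Y(A) = A²/5 (Y(A) = (A*A)/5 = A²/5)
o(U, F) = 9 + 8*F (o(U, F) = F*8 + 9 = 8*F + 9 = 9 + 8*F)
1/o(B(-1), Y(1)) = 1/(9 + 8*((⅕)*1²)) = 1/(9 + 8*((⅕)*1)) = 1/(9 + 8*(⅕)) = 1/(9 + 8/5) = 1/(53/5) = 5/53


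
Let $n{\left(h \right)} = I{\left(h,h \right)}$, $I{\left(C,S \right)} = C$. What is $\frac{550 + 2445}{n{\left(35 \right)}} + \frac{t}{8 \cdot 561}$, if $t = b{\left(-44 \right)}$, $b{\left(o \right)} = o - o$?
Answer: $\frac{599}{7} \approx 85.571$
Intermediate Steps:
$n{\left(h \right)} = h$
$b{\left(o \right)} = 0$
$t = 0$
$\frac{550 + 2445}{n{\left(35 \right)}} + \frac{t}{8 \cdot 561} = \frac{550 + 2445}{35} + \frac{0}{8 \cdot 561} = 2995 \cdot \frac{1}{35} + \frac{0}{4488} = \frac{599}{7} + 0 \cdot \frac{1}{4488} = \frac{599}{7} + 0 = \frac{599}{7}$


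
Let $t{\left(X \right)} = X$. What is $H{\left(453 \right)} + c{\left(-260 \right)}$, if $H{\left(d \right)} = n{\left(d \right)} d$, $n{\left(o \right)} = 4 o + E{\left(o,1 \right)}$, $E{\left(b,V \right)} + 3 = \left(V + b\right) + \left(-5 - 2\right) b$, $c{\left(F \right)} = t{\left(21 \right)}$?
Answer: $-411303$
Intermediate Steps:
$c{\left(F \right)} = 21$
$E{\left(b,V \right)} = -3 + V - 6 b$ ($E{\left(b,V \right)} = -3 + \left(\left(V + b\right) + \left(-5 - 2\right) b\right) = -3 + \left(\left(V + b\right) - 7 b\right) = -3 + \left(V - 6 b\right) = -3 + V - 6 b$)
$n{\left(o \right)} = -2 - 2 o$ ($n{\left(o \right)} = 4 o - \left(2 + 6 o\right) = -2 - 2 o$)
$H{\left(d \right)} = d \left(-2 - 2 d\right)$ ($H{\left(d \right)} = \left(-2 - 2 d\right) d = d \left(-2 - 2 d\right)$)
$H{\left(453 \right)} + c{\left(-260 \right)} = 2 \cdot 453 \left(-1 - 453\right) + 21 = 2 \cdot 453 \left(-454\right) + 21 = -411324 + 21 = -411303$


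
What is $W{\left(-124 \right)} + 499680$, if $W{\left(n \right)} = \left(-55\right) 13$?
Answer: $498965$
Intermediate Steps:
$W{\left(n \right)} = -715$
$W{\left(-124 \right)} + 499680 = -715 + 499680 = 498965$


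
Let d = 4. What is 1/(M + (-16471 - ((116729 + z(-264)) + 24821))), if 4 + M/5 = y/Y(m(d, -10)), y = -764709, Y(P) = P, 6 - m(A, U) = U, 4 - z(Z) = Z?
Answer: -16/6356489 ≈ -2.5171e-6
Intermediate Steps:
z(Z) = 4 - Z
m(A, U) = 6 - U
M = -3823865/16 (M = -20 + 5*(-764709/(6 - 1*(-10))) = -20 + 5*(-764709/(6 + 10)) = -20 + 5*(-764709/16) = -20 - 3823545/16 = -3823865/16 ≈ -2.3899e+5)
1/(M + (-16471 - ((116729 + z(-264)) + 24821))) = 1/(-3823865/16 + (-16471 - ((116729 + (4 - 1*(-264))) + 24821))) = 1/(-3823865/16 + (-16471 - ((116729 + (4 + 264)) + 24821))) = 1/(-3823865/16 + (-16471 - ((116729 + 268) + 24821))) = 1/(-3823865/16 + (-16471 - (116997 + 24821))) = 1/(-3823865/16 + (-16471 - 1*141818)) = 1/(-3823865/16 + (-16471 - 141818)) = 1/(-3823865/16 - 158289) = 1/(-6356489/16) = -16/6356489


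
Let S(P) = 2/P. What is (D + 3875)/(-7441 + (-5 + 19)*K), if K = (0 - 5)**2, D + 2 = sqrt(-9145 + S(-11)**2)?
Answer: -3873/7091 - 9*I*sqrt(13661)/78001 ≈ -0.54619 - 0.013486*I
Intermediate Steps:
D = -2 + 9*I*sqrt(13661)/11 (D = -2 + sqrt(-9145 + (2/(-11))**2) = -2 + sqrt(-9145 + (2*(-1/11))**2) = -2 + sqrt(-9145 + (-2/11)**2) = -2 + sqrt(-9145 + 4/121) = -2 + sqrt(-1106541/121) = -2 + 9*I*sqrt(13661)/11 ≈ -2.0 + 95.629*I)
K = 25 (K = (-5)**2 = 25)
(D + 3875)/(-7441 + (-5 + 19)*K) = ((-2 + 9*I*sqrt(13661)/11) + 3875)/(-7441 + (-5 + 19)*25) = (3873 + 9*I*sqrt(13661)/11)/(-7441 + 14*25) = (3873 + 9*I*sqrt(13661)/11)/(-7441 + 350) = (3873 + 9*I*sqrt(13661)/11)/(-7091) = (3873 + 9*I*sqrt(13661)/11)*(-1/7091) = -3873/7091 - 9*I*sqrt(13661)/78001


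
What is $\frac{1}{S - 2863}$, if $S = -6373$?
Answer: $- \frac{1}{9236} \approx -0.00010827$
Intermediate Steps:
$\frac{1}{S - 2863} = \frac{1}{-6373 - 2863} = \frac{1}{-9236} = - \frac{1}{9236}$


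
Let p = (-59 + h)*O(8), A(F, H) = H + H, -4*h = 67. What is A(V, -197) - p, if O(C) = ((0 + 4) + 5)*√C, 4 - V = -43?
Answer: -394 + 2727*√2/2 ≈ 1534.3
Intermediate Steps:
V = 47 (V = 4 - 1*(-43) = 4 + 43 = 47)
h = -67/4 (h = -¼*67 = -67/4 ≈ -16.750)
A(F, H) = 2*H
O(C) = 9*√C (O(C) = (4 + 5)*√C = 9*√C)
p = -2727*√2/2 (p = (-59 - 67/4)*(9*√8) = -2727*2*√2/4 = -2727*√2/2 ≈ -1928.3)
A(V, -197) - p = 2*(-197) - (-2727)*√2/2 = -394 + 2727*√2/2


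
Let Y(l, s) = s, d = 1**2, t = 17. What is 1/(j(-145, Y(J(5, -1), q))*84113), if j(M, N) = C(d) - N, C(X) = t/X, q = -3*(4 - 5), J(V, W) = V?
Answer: 1/1177582 ≈ 8.4920e-7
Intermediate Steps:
q = 3 (q = -3*(-1) = 3)
d = 1
C(X) = 17/X
j(M, N) = 17 - N (j(M, N) = 17/1 - N = 17*1 - N = 17 - N)
1/(j(-145, Y(J(5, -1), q))*84113) = 1/((17 - 1*3)*84113) = (1/84113)/(17 - 3) = (1/84113)/14 = (1/14)*(1/84113) = 1/1177582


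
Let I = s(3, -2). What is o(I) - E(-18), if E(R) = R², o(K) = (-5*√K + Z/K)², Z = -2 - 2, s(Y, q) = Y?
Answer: -2225/9 + 40*√3/3 ≈ -224.13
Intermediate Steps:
Z = -4
I = 3
o(K) = (-5*√K - 4/K)²
o(I) - E(-18) = (4 + 5*3^(3/2))²/3² - 1*(-18)² = (4 + 5*(3*√3))²/9 - 1*324 = (4 + 15*√3)²/9 - 324 = -324 + (4 + 15*√3)²/9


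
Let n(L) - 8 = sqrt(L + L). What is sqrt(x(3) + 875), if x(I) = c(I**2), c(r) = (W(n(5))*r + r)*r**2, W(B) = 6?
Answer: 7*sqrt(122) ≈ 77.318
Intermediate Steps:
n(L) = 8 + sqrt(2)*sqrt(L) (n(L) = 8 + sqrt(L + L) = 8 + sqrt(2*L) = 8 + sqrt(2)*sqrt(L))
c(r) = 7*r**3 (c(r) = (6*r + r)*r**2 = (7*r)*r**2 = 7*r**3)
x(I) = 7*I**6 (x(I) = 7*(I**2)**3 = 7*I**6)
sqrt(x(3) + 875) = sqrt(7*3**6 + 875) = sqrt(7*729 + 875) = sqrt(5103 + 875) = sqrt(5978) = 7*sqrt(122)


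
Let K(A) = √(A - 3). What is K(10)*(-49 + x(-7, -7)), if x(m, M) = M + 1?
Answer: -55*√7 ≈ -145.52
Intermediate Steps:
x(m, M) = 1 + M
K(A) = √(-3 + A)
K(10)*(-49 + x(-7, -7)) = √(-3 + 10)*(-49 + (1 - 7)) = √7*(-49 - 6) = √7*(-55) = -55*√7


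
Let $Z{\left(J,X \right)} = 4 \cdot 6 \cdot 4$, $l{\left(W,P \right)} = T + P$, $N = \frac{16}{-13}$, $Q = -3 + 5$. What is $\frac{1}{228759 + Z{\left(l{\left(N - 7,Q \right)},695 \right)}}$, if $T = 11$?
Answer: $\frac{1}{228855} \approx 4.3696 \cdot 10^{-6}$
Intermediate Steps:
$Q = 2$
$N = - \frac{16}{13}$ ($N = 16 \left(- \frac{1}{13}\right) = - \frac{16}{13} \approx -1.2308$)
$l{\left(W,P \right)} = 11 + P$
$Z{\left(J,X \right)} = 96$ ($Z{\left(J,X \right)} = 24 \cdot 4 = 96$)
$\frac{1}{228759 + Z{\left(l{\left(N - 7,Q \right)},695 \right)}} = \frac{1}{228759 + 96} = \frac{1}{228855}$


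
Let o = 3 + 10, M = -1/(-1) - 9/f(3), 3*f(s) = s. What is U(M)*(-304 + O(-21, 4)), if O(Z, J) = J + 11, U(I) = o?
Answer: -3757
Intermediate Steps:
f(s) = s/3
M = -8 (M = -1/(-1) - 9/1 = -1*(-1) - 9/1 = 1 - 9*1 = 1 - 9 = -8)
o = 13
U(I) = 13
O(Z, J) = 11 + J
U(M)*(-304 + O(-21, 4)) = 13*(-304 + (11 + 4)) = 13*(-304 + 15) = 13*(-289) = -3757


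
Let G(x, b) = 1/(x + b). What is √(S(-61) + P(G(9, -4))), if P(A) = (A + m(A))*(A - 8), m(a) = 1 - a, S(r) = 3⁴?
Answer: √1830/5 ≈ 8.5557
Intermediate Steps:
S(r) = 81
G(x, b) = 1/(b + x)
P(A) = -8 + A (P(A) = (A + (1 - A))*(A - 8) = 1*(-8 + A) = -8 + A)
√(S(-61) + P(G(9, -4))) = √(81 + (-8 + 1/(-4 + 9))) = √(81 + (-8 + 1/5)) = √(81 + (-8 + ⅕)) = √(81 - 39/5) = √(366/5) = √1830/5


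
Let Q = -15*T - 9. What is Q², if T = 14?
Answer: 47961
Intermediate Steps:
Q = -219 (Q = -15*14 - 9 = -210 - 9 = -219)
Q² = (-219)² = 47961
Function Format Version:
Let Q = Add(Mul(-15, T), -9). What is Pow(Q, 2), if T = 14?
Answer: 47961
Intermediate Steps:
Q = -219 (Q = Add(Mul(-15, 14), -9) = Add(-210, -9) = -219)
Pow(Q, 2) = Pow(-219, 2) = 47961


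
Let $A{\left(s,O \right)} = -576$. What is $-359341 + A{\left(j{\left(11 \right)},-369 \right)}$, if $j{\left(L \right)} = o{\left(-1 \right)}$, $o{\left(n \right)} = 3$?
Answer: $-359917$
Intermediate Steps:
$j{\left(L \right)} = 3$
$-359341 + A{\left(j{\left(11 \right)},-369 \right)} = -359341 - 576 = -359917$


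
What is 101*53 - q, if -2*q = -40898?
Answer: -15096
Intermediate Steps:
q = 20449 (q = -½*(-40898) = 20449)
101*53 - q = 101*53 - 1*20449 = 5353 - 20449 = -15096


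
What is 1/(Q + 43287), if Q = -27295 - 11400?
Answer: 1/4592 ≈ 0.00021777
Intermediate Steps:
Q = -38695
1/(Q + 43287) = 1/(-38695 + 43287) = 1/4592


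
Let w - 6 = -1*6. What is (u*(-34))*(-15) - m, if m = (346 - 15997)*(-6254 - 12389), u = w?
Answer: -291781593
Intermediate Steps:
w = 0 (w = 6 - 1*6 = 6 - 6 = 0)
u = 0
m = 291781593 (m = -15651*(-18643) = 291781593)
(u*(-34))*(-15) - m = (0*(-34))*(-15) - 1*291781593 = 0*(-15) - 291781593 = 0 - 291781593 = -291781593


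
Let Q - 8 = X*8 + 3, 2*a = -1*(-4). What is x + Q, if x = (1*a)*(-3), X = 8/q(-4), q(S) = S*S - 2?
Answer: 67/7 ≈ 9.5714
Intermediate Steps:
q(S) = -2 + S**2 (q(S) = S**2 - 2 = -2 + S**2)
X = 4/7 (X = 8/(-2 + (-4)**2) = 8/(-2 + 16) = 8/14 = 8*(1/14) = 4/7 ≈ 0.57143)
a = 2 (a = (-1*(-4))/2 = (1/2)*4 = 2)
Q = 109/7 (Q = 8 + ((4/7)*8 + 3) = 8 + (32/7 + 3) = 8 + 53/7 = 109/7 ≈ 15.571)
x = -6 (x = (1*2)*(-3) = 2*(-3) = -6)
x + Q = -6 + 109/7 = 67/7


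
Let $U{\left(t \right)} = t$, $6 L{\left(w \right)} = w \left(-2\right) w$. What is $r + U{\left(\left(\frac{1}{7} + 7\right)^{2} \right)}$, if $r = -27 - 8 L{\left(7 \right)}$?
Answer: $\frac{22739}{147} \approx 154.69$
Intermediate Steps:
$L{\left(w \right)} = - \frac{w^{2}}{3}$ ($L{\left(w \right)} = \frac{w \left(-2\right) w}{6} = \frac{- 2 w w}{6} = \frac{\left(-2\right) w^{2}}{6} = - \frac{w^{2}}{3}$)
$r = \frac{311}{3}$ ($r = -27 - 8 \left(- \frac{7^{2}}{3}\right) = -27 - 8 \left(\left(- \frac{1}{3}\right) 49\right) = -27 - - \frac{392}{3} = -27 + \frac{392}{3} = \frac{311}{3} \approx 103.67$)
$r + U{\left(\left(\frac{1}{7} + 7\right)^{2} \right)} = \frac{311}{3} + \left(\frac{1}{7} + 7\right)^{2} = \frac{311}{3} + \left(\frac{50}{7}\right)^{2} = \frac{311}{3} + \frac{2500}{49} = \frac{22739}{147}$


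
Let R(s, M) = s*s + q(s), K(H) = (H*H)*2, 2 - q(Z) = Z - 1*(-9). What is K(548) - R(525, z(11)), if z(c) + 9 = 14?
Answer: 325515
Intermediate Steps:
z(c) = 5 (z(c) = -9 + 14 = 5)
q(Z) = -7 - Z (q(Z) = 2 - (Z - 1*(-9)) = 2 - (Z + 9) = 2 - (9 + Z) = 2 + (-9 - Z) = -7 - Z)
K(H) = 2*H² (K(H) = H²*2 = 2*H²)
R(s, M) = -7 + s² - s (R(s, M) = s*s + (-7 - s) = s² + (-7 - s) = -7 + s² - s)
K(548) - R(525, z(11)) = 2*548² - (-7 + 525² - 1*525) = 2*300304 - (-7 + 275625 - 525) = 600608 - 1*275093 = 600608 - 275093 = 325515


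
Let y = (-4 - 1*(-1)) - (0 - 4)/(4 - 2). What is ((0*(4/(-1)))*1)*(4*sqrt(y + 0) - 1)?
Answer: 0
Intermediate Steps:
y = -1 (y = (-4 + 1) - (-4)/2 = -3 - (-4)/2 = -3 - 1*(-2) = -3 + 2 = -1)
((0*(4/(-1)))*1)*(4*sqrt(y + 0) - 1) = ((0*(4/(-1)))*1)*(4*sqrt(-1 + 0) - 1) = ((0*(4*(-1)))*1)*(4*sqrt(-1) - 1) = ((0*(-4))*1)*(4*I - 1) = (0*1)*(-1 + 4*I) = 0*(-1 + 4*I) = 0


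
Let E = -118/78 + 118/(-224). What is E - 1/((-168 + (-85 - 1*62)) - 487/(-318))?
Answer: -886686823/435415344 ≈ -2.0364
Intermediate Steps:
E = -8909/4368 (E = -118*1/78 + 118*(-1/224) = -59/39 - 59/112 = -8909/4368 ≈ -2.0396)
E - 1/((-168 + (-85 - 1*62)) - 487/(-318)) = -8909/4368 - 1/((-168 + (-85 - 1*62)) - 487/(-318)) = -8909/4368 - 1/((-168 + (-85 - 62)) - 487*(-1/318)) = -8909/4368 - 1/((-168 - 147) + 487/318) = -8909/4368 - 1/(-315 + 487/318) = -8909/4368 - 1/(-99683/318) = -8909/4368 - 1*(-318/99683) = -8909/4368 + 318/99683 = -886686823/435415344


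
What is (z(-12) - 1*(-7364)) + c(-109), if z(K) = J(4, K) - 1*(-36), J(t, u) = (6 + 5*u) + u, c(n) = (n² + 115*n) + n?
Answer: 6571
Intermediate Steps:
c(n) = n² + 116*n
J(t, u) = 6 + 6*u
z(K) = 42 + 6*K (z(K) = (6 + 6*K) - 1*(-36) = (6 + 6*K) + 36 = 42 + 6*K)
(z(-12) - 1*(-7364)) + c(-109) = ((42 + 6*(-12)) - 1*(-7364)) - 109*(116 - 109) = ((42 - 72) + 7364) - 109*7 = (-30 + 7364) - 763 = 7334 - 763 = 6571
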